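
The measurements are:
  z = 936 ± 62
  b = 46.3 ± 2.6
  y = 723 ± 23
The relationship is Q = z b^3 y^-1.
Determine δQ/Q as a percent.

For a monomial Q ∝ z, b^3, y^-1, fractional errors add in quadrature:
  (1·δz/z)² = (1×0.0662)² = 0.00439;  (3·δb/b)² = (3×0.0562)² = 0.0284;  (-1·δy/y)² = (-1×0.0318)² = 0.00101
δQ/Q = √(0.0338) = 0.184

18.4%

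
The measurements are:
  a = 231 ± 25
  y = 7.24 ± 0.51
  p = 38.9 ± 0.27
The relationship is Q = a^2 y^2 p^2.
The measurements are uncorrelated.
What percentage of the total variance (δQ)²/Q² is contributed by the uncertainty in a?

70.0%

(δQ/Q)² = (2·δa/a)² + (2·δy/y)² + (2·δp/p)²
  a term: (2×0.108)² = 0.0469
  y term: (2×0.0704)² = 0.0198
  p term: (2×0.00694)² = 0.000193
Total = 0.0669. Share from a = 0.0469/0.0669 = 0.700.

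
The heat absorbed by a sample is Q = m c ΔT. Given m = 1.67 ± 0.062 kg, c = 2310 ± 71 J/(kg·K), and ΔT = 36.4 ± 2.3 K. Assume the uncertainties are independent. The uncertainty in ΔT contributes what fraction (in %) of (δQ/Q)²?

63.2%

(δQ/Q)² = (1·δm/m)² + (1·δc/c)² + (1·δΔT/ΔT)²
  m term: (1×0.0371)² = 0.00138
  c term: (1×0.0307)² = 0.000945
  ΔT term: (1×0.0632)² = 0.00399
Total = 0.00632. Share from ΔT = 0.00399/0.00632 = 0.632.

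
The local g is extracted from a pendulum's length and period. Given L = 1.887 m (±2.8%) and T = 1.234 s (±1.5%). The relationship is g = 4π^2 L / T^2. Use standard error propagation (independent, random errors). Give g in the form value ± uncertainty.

g is a product of powers, so relative uncertainties combine in quadrature:
  (1·δL/L)² = (1×0.0280)² = 0.000784;  (-2·δT/T)² = (-2×0.0150)² = 0.000900
δg/g = √(0.00168) = 0.0410
g = 48.92 m/s^2, so δg = 0.0410 × 48.92 = 2.01 m/s^2.

48.92 ± 2.01 m/s^2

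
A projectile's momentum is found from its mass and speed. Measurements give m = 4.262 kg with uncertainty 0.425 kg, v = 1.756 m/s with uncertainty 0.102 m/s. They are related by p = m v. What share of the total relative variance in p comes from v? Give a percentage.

25.3%

(δp/p)² = (1·δm/m)² + (1·δv/v)²
  m term: (1×0.0997)² = 0.00994
  v term: (1×0.0581)² = 0.00337
Total = 0.0133. Share from v = 0.00337/0.0133 = 0.253.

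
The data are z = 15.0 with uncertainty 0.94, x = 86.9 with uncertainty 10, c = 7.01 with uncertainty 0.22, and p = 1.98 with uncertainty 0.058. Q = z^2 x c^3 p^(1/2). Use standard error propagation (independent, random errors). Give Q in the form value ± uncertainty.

(9.48 ± 1.85) × 10^6

Products/powers → add relative errors in quadrature, weighted by exponent:
  (2·δz/z)² = (2×0.0627)² = 0.0157;  (1·δx/x)² = (1×0.115)² = 0.0132;  (3·δc/c)² = (3×0.0314)² = 0.00886;  (½·δp/p)² = (0.5×0.0293)² = 0.000215
δQ/Q = √(0.0380) = 0.195
Q = 9.48e+06, so δQ = 0.195 × 9.48e+06 = 1.85e+06.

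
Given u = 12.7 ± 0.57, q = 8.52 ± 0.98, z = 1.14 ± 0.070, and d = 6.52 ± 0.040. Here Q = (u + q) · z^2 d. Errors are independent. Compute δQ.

24.1

Let w = u + q = 21.2. δw = √(δu² + δq²) = √(0.325 + 0.960) = 1.13, so δw/w = 0.0534.
Q is then a monomial in w, z, d:
δQ/Q = √((δw/w)² + (2·δz/z)² + (1·δd/d)²) = √(0.00285 + 0.0151 + 3.76e-05) = 0.134
Q = 180, so δQ = 0.134 × 180 = 24.1.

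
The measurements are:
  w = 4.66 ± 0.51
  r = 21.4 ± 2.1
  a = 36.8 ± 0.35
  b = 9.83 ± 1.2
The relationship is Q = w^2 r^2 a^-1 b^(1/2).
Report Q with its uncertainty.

For a monomial Q ∝ w^2, r^2, a^-1, b^(1/2), fractional errors add in quadrature:
  (2·δw/w)² = (2×0.109)² = 0.0479;  (2·δr/r)² = (2×0.0981)² = 0.0385;  (-1·δa/a)² = (-1×0.00951)² = 9.05e-05;  (½·δb/b)² = (0.5×0.122)² = 0.00373
δQ/Q = √(0.0902) = 0.300
Q = 847, so δQ = 0.300 × 847 = 255.

847 ± 255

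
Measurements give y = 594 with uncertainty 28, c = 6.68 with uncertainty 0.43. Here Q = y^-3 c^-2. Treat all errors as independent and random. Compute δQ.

Each factor contributes (exponent × relative error)² to (δQ/Q)²:
  (-3·δy/y)² = (-3×0.0471)² = 0.0200;  (-2·δc/c)² = (-2×0.0644)² = 0.0166
δQ/Q = √(0.0366) = 0.191
Q = 1.07e-10, so δQ = 0.191 × 1.07e-10 = 2.04e-11.

2.04e-11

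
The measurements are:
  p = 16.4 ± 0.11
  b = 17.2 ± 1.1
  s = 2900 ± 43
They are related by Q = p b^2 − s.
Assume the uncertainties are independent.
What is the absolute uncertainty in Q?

623

Let w = p·b^2 = 4850. δw/w = √((1·δp/p)² + (2·δb/b)²) = √(4.5e-05 + 0.0164) = 0.128, so δw = 621.
Q = w − s: δQ = √(δw² + δs²) = √(3.86e+05 + 1850) = 623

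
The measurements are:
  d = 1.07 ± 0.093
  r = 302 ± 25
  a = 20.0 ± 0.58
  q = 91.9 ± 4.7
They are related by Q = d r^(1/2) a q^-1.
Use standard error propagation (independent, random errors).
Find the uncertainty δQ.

0.456

For a monomial Q ∝ d, r^(1/2), a, q^-1, fractional errors add in quadrature:
  (1·δd/d)² = (1×0.0869)² = 0.00755;  (½·δr/r)² = (0.5×0.0828)² = 0.00171;  (1·δa/a)² = (1×0.0290)² = 0.000841;  (-1·δq/q)² = (-1×0.0511)² = 0.00262
δQ/Q = √(0.0127) = 0.113
Q = 4.05, so δQ = 0.113 × 4.05 = 0.456.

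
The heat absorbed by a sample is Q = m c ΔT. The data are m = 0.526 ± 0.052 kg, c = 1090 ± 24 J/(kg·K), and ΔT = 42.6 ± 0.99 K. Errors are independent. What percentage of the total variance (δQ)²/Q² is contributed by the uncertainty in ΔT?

(δQ/Q)² = (1·δm/m)² + (1·δc/c)² + (1·δΔT/ΔT)²
  m term: (1×0.0989)² = 0.00977
  c term: (1×0.0220)² = 0.000485
  ΔT term: (1×0.0232)² = 0.000540
Total = 0.0108. Share from ΔT = 0.000540/0.0108 = 0.0500.

5.00%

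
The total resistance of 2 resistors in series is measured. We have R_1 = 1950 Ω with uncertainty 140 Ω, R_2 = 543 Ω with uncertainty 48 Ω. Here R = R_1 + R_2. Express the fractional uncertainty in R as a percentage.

For a sum/difference, combine absolute errors in quadrature:
  (δR_1)² = 19600;  (δR_2)² = 2300
δR = √(21900) = 148 Ω
R = 2490 Ω, so δR/R = 148/2490 = 0.0594.

5.94%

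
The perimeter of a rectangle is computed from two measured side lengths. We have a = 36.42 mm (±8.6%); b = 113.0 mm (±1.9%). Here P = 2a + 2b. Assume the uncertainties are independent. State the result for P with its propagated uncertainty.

Absolute uncertainties add in quadrature for a linear combination:
  (2·δa)² = 39.2;  (2·δb)² = 18.4
δP = √(57.7) = 7.59 mm
P = 298.8 mm.

298.8 ± 7.59 mm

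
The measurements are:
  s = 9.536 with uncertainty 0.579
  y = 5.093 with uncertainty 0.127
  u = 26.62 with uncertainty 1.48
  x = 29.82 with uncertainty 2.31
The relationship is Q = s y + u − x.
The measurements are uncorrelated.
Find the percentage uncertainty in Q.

Let p = s·y = 48.57. δp/p = √((1·δs/s)² + (1·δy/y)²) = √(0.00369 + 0.000622) = 0.0656, so δp = 3.19.
Q = p + u − x: δQ = √(δp² + δu² + δx²) = √(10.2 + 2.19 + 5.34) = 4.21
Q = 45.37, so δQ/Q = 4.21/45.37 = 0.0927.

9.27%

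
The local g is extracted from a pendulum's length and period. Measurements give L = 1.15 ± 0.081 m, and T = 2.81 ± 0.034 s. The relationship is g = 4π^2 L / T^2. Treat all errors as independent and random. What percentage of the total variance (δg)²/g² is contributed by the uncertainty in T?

10.6%

(δg/g)² = (1·δL/L)² + (-2·δT/T)²
  L term: (1×0.0704)² = 0.00496
  T term: (-2×0.0121)² = 0.000586
Total = 0.00555. Share from T = 0.000586/0.00555 = 0.106.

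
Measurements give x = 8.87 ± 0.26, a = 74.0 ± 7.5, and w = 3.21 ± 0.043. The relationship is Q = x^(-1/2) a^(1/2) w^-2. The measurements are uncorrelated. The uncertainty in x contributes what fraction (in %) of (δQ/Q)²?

6.14%

(δQ/Q)² = (−½·δx/x)² + (½·δa/a)² + (-2·δw/w)²
  x term: (-0.5×0.0293)² = 0.000215
  a term: (0.5×0.101)² = 0.00257
  w term: (-2×0.0134)² = 0.000718
Total = 0.00350. Share from x = 0.000215/0.00350 = 0.0614.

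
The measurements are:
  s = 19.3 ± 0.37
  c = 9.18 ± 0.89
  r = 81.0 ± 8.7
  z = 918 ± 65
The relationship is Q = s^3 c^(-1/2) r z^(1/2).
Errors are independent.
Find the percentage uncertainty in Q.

For a monomial Q ∝ s^3, c^(-1/2), r, z^(1/2), fractional errors add in quadrature:
  (3·δs/s)² = (3×0.0192)² = 0.00331;  (−½·δc/c)² = (-0.5×0.0969)² = 0.00235;  (1·δr/r)² = (1×0.107)² = 0.0115;  (½·δz/z)² = (0.5×0.0708)² = 0.00125
δQ/Q = √(0.0184) = 0.136

13.6%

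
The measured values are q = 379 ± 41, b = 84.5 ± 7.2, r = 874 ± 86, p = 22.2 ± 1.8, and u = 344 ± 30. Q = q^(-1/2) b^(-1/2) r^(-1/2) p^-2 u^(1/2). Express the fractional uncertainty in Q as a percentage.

For a monomial Q ∝ q^(-1/2), b^(-1/2), r^(-1/2), p^-2, u^(1/2), fractional errors add in quadrature:
  (−½·δq/q)² = (-0.5×0.108)² = 0.00293;  (−½·δb/b)² = (-0.5×0.0852)² = 0.00182;  (−½·δr/r)² = (-0.5×0.0984)² = 0.00242;  (-2·δp/p)² = (-2×0.0811)² = 0.0263;  (½·δu/u)² = (0.5×0.0872)² = 0.00190
δQ/Q = √(0.0354) = 0.188

18.8%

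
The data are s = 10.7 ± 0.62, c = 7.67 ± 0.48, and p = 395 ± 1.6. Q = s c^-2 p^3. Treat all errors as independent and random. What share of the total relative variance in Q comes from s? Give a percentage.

(δQ/Q)² = (1·δs/s)² + (-2·δc/c)² + (3·δp/p)²
  s term: (1×0.0579)² = 0.00336
  c term: (-2×0.0626)² = 0.0157
  p term: (3×0.00405)² = 0.000148
Total = 0.0192. Share from s = 0.00336/0.0192 = 0.175.

17.5%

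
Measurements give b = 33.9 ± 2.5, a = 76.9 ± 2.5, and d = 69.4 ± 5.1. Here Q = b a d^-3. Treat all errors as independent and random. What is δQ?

0.00183

Each factor contributes (exponent × relative error)² to (δQ/Q)²:
  (1·δb/b)² = (1×0.0737)² = 0.00544;  (1·δa/a)² = (1×0.0325)² = 0.00106;  (-3·δd/d)² = (-3×0.0735)² = 0.0486
δQ/Q = √(0.0551) = 0.235
Q = 0.00780, so δQ = 0.235 × 0.00780 = 0.00183.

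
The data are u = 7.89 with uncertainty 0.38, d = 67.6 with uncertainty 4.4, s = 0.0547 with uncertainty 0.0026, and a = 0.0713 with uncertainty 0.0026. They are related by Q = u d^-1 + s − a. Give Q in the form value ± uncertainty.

0.100 ± 0.0101

Let p = u·d^-1 = 0.117. δp/p = √((1·δu/u)² + (-1·δd/d)²) = √(0.00232 + 0.00424) = 0.0810, so δp = 0.00945.
Q = p + s − a: δQ = √(δp² + δs² + δa²) = √(8.93e-05 + 6.76e-06 + 6.76e-06) = 0.0101
Q = 0.100.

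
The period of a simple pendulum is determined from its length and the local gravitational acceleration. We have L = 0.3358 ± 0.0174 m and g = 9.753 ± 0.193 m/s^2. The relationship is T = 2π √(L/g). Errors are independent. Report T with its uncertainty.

T is a product of powers, so relative uncertainties combine in quadrature:
  (½·δL/L)² = (0.5×0.0518)² = 0.000671;  (−½·δg/g)² = (-0.5×0.0198)² = 9.79e-05
δT/T = √(0.000769) = 0.0277
T = 1.166 s, so δT = 0.0277 × 1.166 = 0.0323 s.

1.166 ± 0.0323 s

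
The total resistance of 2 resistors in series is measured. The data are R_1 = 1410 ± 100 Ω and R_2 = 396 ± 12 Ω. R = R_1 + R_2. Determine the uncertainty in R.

R is a linear combination, so absolute uncertainties add in quadrature:
  (δR_1)² = 10000;  (δR_2)² = 144
δR = √(10100) = 101 Ω

101 Ω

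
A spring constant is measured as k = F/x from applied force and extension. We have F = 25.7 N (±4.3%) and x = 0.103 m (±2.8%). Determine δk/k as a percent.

Relative error in a monomial: (δk/k)² = Σ (nᵢ · δxᵢ/xᵢ)².
  (1·δF/F)² = (1×0.0430)² = 0.00185;  (-1·δx/x)² = (-1×0.0280)² = 0.000784
δk/k = √(0.00263) = 0.0513

5.13%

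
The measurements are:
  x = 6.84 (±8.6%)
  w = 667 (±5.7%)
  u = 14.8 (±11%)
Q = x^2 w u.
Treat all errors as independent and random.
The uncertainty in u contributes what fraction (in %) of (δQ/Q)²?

26.9%

(δQ/Q)² = (2·δx/x)² + (1·δw/w)² + (1·δu/u)²
  x term: (2×0.0860)² = 0.0296
  w term: (1×0.0570)² = 0.00325
  u term: (1×0.110)² = 0.0121
Total = 0.0449. Share from u = 0.0121/0.0449 = 0.269.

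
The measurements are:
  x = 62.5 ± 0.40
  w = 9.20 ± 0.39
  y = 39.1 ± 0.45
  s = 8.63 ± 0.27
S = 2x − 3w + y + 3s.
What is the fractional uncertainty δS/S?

0.0104

S is a linear combination, so absolute uncertainties add in quadrature:
  (2·δx)² = 0.640;  (3·δw)² = 1.37;  (δy)² = 0.203;  (3·δs)² = 0.656
δS = √(2.87) = 1.69
S = 162, so δS/S = 1.69/162 = 0.0104.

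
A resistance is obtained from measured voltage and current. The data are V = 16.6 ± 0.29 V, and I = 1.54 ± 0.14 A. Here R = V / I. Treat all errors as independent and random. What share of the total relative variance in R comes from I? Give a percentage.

96.4%

(δR/R)² = (1·δV/V)² + (-1·δI/I)²
  V term: (1×0.0175)² = 0.000305
  I term: (-1×0.0909)² = 0.00826
Total = 0.00857. Share from I = 0.00826/0.00857 = 0.964.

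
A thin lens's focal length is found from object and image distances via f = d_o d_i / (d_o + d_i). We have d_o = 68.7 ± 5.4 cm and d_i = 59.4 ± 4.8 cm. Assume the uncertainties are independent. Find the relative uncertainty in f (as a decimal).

0.0566

∂f/∂d_o = (d_i/(d_o+d_i))² = 0.215;  ∂f/∂d_i = (d_o/(d_o+d_i))² = 0.288
δf = √((∂f/∂d_o · δd_o)² + (∂f/∂d_i · δd_i)²) = √(1.35 + 1.91) = 1.80 cm
f = 31.9 cm, so δf/f = 1.80/31.9 = 0.0566.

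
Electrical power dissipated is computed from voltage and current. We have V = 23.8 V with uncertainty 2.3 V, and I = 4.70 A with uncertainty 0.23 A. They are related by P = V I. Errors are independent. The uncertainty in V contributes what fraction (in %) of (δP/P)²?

(δP/P)² = (1·δV/V)² + (1·δI/I)²
  V term: (1×0.0966)² = 0.00934
  I term: (1×0.0489)² = 0.00239
Total = 0.0117. Share from V = 0.00934/0.0117 = 0.796.

79.6%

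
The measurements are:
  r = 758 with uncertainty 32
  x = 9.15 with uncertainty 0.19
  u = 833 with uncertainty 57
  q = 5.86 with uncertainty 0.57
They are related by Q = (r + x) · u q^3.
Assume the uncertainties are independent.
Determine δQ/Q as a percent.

30.3%

Let w = r + x = 767. δw = √(δr² + δx²) = √(1020 + 0.0361) = 32.0, so δw/w = 0.0417.
Q is then a monomial in w, u, q:
δQ/Q = √((δw/w)² + (1·δu/u)² + (3·δq/q)²) = √(0.00174 + 0.00468 + 0.0852) = 0.303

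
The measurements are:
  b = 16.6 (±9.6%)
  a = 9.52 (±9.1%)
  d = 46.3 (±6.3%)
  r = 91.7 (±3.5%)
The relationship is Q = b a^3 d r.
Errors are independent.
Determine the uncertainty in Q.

1.81e+07

Each factor contributes (exponent × relative error)² to (δQ/Q)²:
  (1·δb/b)² = (1×0.0960)² = 0.00922;  (3·δa/a)² = (3×0.0910)² = 0.0745;  (1·δd/d)² = (1×0.0630)² = 0.00397;  (1·δr/r)² = (1×0.0350)² = 0.00123
δQ/Q = √(0.0889) = 0.298
Q = 6.08e+07, so δQ = 0.298 × 6.08e+07 = 1.81e+07.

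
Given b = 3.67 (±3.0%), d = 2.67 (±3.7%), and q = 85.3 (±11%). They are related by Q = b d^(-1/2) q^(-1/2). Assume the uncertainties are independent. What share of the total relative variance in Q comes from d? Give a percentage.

(δQ/Q)² = (1·δb/b)² + (−½·δd/d)² + (−½·δq/q)²
  b term: (1×0.0300)² = 0.000900
  d term: (-0.5×0.0370)² = 0.000342
  q term: (-0.5×0.110)² = 0.00302
Total = 0.00427. Share from d = 0.000342/0.00427 = 0.0802.

8.02%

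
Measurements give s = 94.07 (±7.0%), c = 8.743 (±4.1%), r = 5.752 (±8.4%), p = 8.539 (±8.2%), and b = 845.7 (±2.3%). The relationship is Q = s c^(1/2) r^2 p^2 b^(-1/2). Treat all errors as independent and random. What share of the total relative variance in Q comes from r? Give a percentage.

46.6%

(δQ/Q)² = (1·δs/s)² + (½·δc/c)² + (2·δr/r)² + (2·δp/p)² + (−½·δb/b)²
  s term: (1×0.0700)² = 0.00490
  c term: (0.5×0.0410)² = 0.000420
  r term: (2×0.0840)² = 0.0282
  p term: (2×0.0820)² = 0.0269
  b term: (-0.5×0.0230)² = 0.000132
Total = 0.0606. Share from r = 0.0282/0.0606 = 0.466.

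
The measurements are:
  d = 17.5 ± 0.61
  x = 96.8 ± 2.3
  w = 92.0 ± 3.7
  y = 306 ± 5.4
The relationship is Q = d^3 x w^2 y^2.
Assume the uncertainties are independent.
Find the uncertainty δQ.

Q is a product of powers, so relative uncertainties combine in quadrature:
  (3·δd/d)² = (3×0.0349)² = 0.0109;  (1·δx/x)² = (1×0.0238)² = 0.000565;  (2·δw/w)² = (2×0.0402)² = 0.00647;  (2·δy/y)² = (2×0.0176)² = 0.00125
δQ/Q = √(0.0192) = 0.139
Q = 4.11e+14, so δQ = 0.139 × 4.11e+14 = 5.7e+13.

5.7e+13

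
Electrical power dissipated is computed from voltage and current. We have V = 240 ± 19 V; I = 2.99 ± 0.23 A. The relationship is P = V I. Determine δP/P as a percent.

11.0%

Since P is a product/quotient, work with relative uncertainties:
  (1·δV/V)² = (1×0.0792)² = 0.00627;  (1·δI/I)² = (1×0.0769)² = 0.00592
δP/P = √(0.0122) = 0.110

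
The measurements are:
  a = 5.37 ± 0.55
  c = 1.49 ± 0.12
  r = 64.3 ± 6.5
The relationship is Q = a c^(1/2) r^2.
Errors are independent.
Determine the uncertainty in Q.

Each factor contributes (exponent × relative error)² to (δQ/Q)²:
  (1·δa/a)² = (1×0.102)² = 0.0105;  (½·δc/c)² = (0.5×0.0805)² = 0.00162;  (2·δr/r)² = (2×0.101)² = 0.0409
δQ/Q = √(0.0530) = 0.230
Q = 27100, so δQ = 0.230 × 27100 = 6240.

6240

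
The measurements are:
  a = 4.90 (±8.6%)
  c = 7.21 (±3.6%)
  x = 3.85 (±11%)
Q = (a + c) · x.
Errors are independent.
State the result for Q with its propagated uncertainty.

Let u = a + c = 12.1. δu = √(δa² + δc²) = √(0.178 + 0.0674) = 0.495, so δu/u = 0.0409.
Q is then a monomial in u, x:
δQ/Q = √((δu/u)² + (1·δx/x)²) = √(0.00167 + 0.0121) = 0.117
Q = 46.6, so δQ = 0.117 × 46.6 = 5.47.

46.6 ± 5.47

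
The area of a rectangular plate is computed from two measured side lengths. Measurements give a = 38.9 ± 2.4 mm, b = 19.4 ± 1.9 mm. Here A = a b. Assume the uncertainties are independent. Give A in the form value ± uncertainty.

755 ± 87.4 mm^2

Since A is a product/quotient, work with relative uncertainties:
  (1·δa/a)² = (1×0.0617)² = 0.00381;  (1·δb/b)² = (1×0.0979)² = 0.00959
δA/A = √(0.0134) = 0.116
A = 755 mm^2, so δA = 0.116 × 755 = 87.4 mm^2.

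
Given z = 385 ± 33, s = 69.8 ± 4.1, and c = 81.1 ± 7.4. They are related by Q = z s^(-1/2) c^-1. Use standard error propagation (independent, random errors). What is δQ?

0.0731

For a monomial Q ∝ z, s^(-1/2), c^-1, fractional errors add in quadrature:
  (1·δz/z)² = (1×0.0857)² = 0.00735;  (−½·δs/s)² = (-0.5×0.0587)² = 0.000863;  (-1·δc/c)² = (-1×0.0912)² = 0.00833
δQ/Q = √(0.0165) = 0.129
Q = 0.568, so δQ = 0.129 × 0.568 = 0.0731.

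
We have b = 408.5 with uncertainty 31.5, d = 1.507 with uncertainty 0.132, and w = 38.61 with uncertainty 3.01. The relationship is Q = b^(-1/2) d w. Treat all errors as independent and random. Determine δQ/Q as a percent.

12.3%

Relative error in a monomial: (δQ/Q)² = Σ (nᵢ · δxᵢ/xᵢ)².
  (−½·δb/b)² = (-0.5×0.0771)² = 0.00149;  (1·δd/d)² = (1×0.0876)² = 0.00767;  (1·δw/w)² = (1×0.0780)² = 0.00608
δQ/Q = √(0.0152) = 0.123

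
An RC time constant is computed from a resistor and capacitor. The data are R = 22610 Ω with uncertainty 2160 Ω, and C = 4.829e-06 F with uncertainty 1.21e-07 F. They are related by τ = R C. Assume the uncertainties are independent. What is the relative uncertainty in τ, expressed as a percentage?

9.88%

For a monomial τ ∝ R, C, fractional errors add in quadrature:
  (1·δR/R)² = (1×0.0955)² = 0.00913;  (1·δC/C)² = (1×0.0251)² = 0.000628
δτ/τ = √(0.00975) = 0.0988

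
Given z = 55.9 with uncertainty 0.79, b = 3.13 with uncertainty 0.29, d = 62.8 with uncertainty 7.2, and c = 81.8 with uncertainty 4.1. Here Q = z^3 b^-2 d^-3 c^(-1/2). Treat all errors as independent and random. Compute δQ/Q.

Each factor contributes (exponent × relative error)² to (δQ/Q)²:
  (3·δz/z)² = (3×0.0141)² = 0.00180;  (-2·δb/b)² = (-2×0.0927)² = 0.0343;  (-3·δd/d)² = (-3×0.115)² = 0.118;  (−½·δc/c)² = (-0.5×0.0501)² = 0.000628
δQ/Q = √(0.155) = 0.394

0.394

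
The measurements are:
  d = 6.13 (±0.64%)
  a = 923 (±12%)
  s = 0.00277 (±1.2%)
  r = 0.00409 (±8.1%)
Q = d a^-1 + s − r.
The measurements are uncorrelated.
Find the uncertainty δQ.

0.000865

Let p = d·a^-1 = 0.00664. δp/p = √((1·δd/d)² + (-1·δa/a)²) = √(4.1e-05 + 0.0144) = 0.120, so δp = 0.000798.
Q = p + s − r: δQ = √(δp² + δs² + δr²) = √(6.37e-07 + 1.1e-09 + 1.1e-07) = 0.000865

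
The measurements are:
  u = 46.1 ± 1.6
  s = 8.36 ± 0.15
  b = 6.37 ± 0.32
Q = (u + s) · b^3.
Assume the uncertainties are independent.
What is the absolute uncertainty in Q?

Let w = u + s = 54.5. δw = √(δu² + δs²) = √(2.56 + 0.0225) = 1.61, so δw/w = 0.0295.
Q is then a monomial in w, b:
δQ/Q = √((δw/w)² + (3·δb/b)²) = √(0.000871 + 0.0227) = 0.154
Q = 14100, so δQ = 0.154 × 14100 = 2160.

2160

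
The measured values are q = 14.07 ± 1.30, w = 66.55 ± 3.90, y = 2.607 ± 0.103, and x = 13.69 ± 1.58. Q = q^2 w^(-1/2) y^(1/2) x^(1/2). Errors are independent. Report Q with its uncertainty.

Relative error in a monomial: (δQ/Q)² = Σ (nᵢ · δxᵢ/xᵢ)².
  (2·δq/q)² = (2×0.0924)² = 0.0341;  (−½·δw/w)² = (-0.5×0.0586)² = 0.000859;  (½·δy/y)² = (0.5×0.0395)² = 0.000390;  (½·δx/x)² = (0.5×0.115)² = 0.00333
δQ/Q = √(0.0387) = 0.197
Q = 145.0, so δQ = 0.197 × 145.0 = 28.5.

145.0 ± 28.5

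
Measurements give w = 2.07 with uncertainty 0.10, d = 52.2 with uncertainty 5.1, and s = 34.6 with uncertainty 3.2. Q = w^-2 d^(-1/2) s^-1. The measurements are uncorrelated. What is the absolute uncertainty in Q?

Relative error in a monomial: (δQ/Q)² = Σ (nᵢ · δxᵢ/xᵢ)².
  (-2·δw/w)² = (-2×0.0483)² = 0.00934;  (−½·δd/d)² = (-0.5×0.0977)² = 0.00239;  (-1·δs/s)² = (-1×0.0925)² = 0.00855
δQ/Q = √(0.0203) = 0.142
Q = 0.000934, so δQ = 0.142 × 0.000934 = 0.000133.

0.000133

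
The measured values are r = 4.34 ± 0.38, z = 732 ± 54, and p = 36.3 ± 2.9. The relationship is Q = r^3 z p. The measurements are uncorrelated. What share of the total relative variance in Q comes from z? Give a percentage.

6.73%

(δQ/Q)² = (3·δr/r)² + (1·δz/z)² + (1·δp/p)²
  r term: (3×0.0876)² = 0.0690
  z term: (1×0.0738)² = 0.00544
  p term: (1×0.0799)² = 0.00638
Total = 0.0808. Share from z = 0.00544/0.0808 = 0.0673.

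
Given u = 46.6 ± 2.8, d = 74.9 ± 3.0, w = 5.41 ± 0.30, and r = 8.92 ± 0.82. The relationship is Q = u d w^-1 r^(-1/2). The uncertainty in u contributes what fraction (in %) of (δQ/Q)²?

34.7%

(δQ/Q)² = (1·δu/u)² + (1·δd/d)² + (-1·δw/w)² + (−½·δr/r)²
  u term: (1×0.0601)² = 0.00361
  d term: (1×0.0401)² = 0.00160
  w term: (-1×0.0555)² = 0.00308
  r term: (-0.5×0.0919)² = 0.00211
Total = 0.0104. Share from u = 0.00361/0.0104 = 0.347.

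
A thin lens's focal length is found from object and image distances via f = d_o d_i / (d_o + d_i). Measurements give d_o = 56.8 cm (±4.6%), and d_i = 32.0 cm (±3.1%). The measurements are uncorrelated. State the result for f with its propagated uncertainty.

20.5 ± 0.529 cm

∂f/∂d_o = (d_i/(d_o+d_i))² = 0.130;  ∂f/∂d_i = (d_o/(d_o+d_i))² = 0.409
δf = √((∂f/∂d_o · δd_o)² + (∂f/∂d_i · δd_i)²) = √(0.115 + 0.165) = 0.529 cm
f = 20.5 cm.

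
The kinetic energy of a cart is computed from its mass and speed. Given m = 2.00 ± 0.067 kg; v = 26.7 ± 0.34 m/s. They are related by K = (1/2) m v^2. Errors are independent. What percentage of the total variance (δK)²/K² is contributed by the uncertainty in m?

(δK/K)² = (1·δm/m)² + (2·δv/v)²
  m term: (1×0.0335)² = 0.00112
  v term: (2×0.0127)² = 0.000649
Total = 0.00177. Share from m = 0.00112/0.00177 = 0.634.

63.4%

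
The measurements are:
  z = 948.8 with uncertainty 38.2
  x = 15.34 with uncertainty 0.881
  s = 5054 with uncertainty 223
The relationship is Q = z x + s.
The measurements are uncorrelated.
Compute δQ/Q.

Let p = z·x = 14550. δp/p = √((1·δz/z)² + (1·δx/x)²) = √(0.00162 + 0.00330) = 0.0701, so δp = 1020.
Q = p + s: δQ = √(δp² + δs²) = √(1.04e+06 + 49700) = 1040
Q = 19610, so δQ/Q = 1040/19610 = 0.0533.

0.0533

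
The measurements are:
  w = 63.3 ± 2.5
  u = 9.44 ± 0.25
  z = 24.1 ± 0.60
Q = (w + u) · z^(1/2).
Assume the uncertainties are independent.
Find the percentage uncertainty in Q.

Let h = w + u = 72.7. δh = √(δw² + δu²) = √(6.25 + 0.0625) = 2.51, so δh/h = 0.0345.
Q is then a monomial in h, z:
δQ/Q = √((δh/h)² + (½·δz/z)²) = √(0.00119 + 0.000155) = 0.0367

3.67%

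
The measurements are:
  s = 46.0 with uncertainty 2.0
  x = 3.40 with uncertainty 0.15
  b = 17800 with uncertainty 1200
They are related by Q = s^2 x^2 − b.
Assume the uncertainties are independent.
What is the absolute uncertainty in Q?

3260

Let p = s^2·x^2 = 24500. δp/p = √((2·δs/s)² + (2·δx/x)²) = √(0.00756 + 0.00779) = 0.124, so δp = 3030.
Q = p − b: δQ = √(δp² + δb²) = √(9.18e+06 + 1.44e+06) = 3260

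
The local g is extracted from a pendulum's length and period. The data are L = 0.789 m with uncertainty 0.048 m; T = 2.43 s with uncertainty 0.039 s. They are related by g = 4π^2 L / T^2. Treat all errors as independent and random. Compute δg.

0.363 m/s^2

Products/powers → add relative errors in quadrature, weighted by exponent:
  (1·δL/L)² = (1×0.0608)² = 0.00370;  (-2·δT/T)² = (-2×0.0160)² = 0.00103
δg/g = √(0.00473) = 0.0688
g = 5.28 m/s^2, so δg = 0.0688 × 5.28 = 0.363 m/s^2.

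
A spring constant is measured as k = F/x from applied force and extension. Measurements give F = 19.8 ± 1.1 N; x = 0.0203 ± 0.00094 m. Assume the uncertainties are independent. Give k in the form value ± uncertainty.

Each factor contributes (exponent × relative error)² to (δk/k)²:
  (1·δF/F)² = (1×0.0556)² = 0.00309;  (-1·δx/x)² = (-1×0.0463)² = 0.00214
δk/k = √(0.00523) = 0.0723
k = 975 N/m, so δk = 0.0723 × 975 = 70.5 N/m.

975 ± 70.5 N/m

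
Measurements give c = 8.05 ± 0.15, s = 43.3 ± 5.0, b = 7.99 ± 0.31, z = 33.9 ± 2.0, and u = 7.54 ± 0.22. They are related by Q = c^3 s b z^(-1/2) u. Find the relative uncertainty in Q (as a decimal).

0.140

Products/powers → add relative errors in quadrature, weighted by exponent:
  (3·δc/c)² = (3×0.0186)² = 0.00312;  (1·δs/s)² = (1×0.115)² = 0.0133;  (1·δb/b)² = (1×0.0388)² = 0.00151;  (−½·δz/z)² = (-0.5×0.0590)² = 0.000870;  (1·δu/u)² = (1×0.0292)² = 0.000851
δQ/Q = √(0.0197) = 0.140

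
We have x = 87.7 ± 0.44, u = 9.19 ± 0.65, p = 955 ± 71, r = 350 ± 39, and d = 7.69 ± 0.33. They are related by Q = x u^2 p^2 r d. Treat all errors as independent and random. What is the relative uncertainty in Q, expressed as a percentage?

Since Q is a product/quotient, work with relative uncertainties:
  (1·δx/x)² = (1×0.00502)² = 2.52e-05;  (2·δu/u)² = (2×0.0707)² = 0.0200;  (2·δp/p)² = (2×0.0743)² = 0.0221;  (1·δr/r)² = (1×0.111)² = 0.0124;  (1·δd/d)² = (1×0.0429)² = 0.00184
δQ/Q = √(0.0564) = 0.237

23.7%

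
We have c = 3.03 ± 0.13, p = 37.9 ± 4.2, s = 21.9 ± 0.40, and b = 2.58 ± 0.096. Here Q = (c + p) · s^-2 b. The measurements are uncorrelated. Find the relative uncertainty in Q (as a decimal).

0.115

Let u = c + p = 40.9. δu = √(δc² + δp²) = √(0.0169 + 17.6) = 4.20, so δu/u = 0.103.
Q is then a monomial in u, s, b:
δQ/Q = √((δu/u)² + (-2·δs/s)² + (1·δb/b)²) = √(0.0105 + 0.00133 + 0.00138) = 0.115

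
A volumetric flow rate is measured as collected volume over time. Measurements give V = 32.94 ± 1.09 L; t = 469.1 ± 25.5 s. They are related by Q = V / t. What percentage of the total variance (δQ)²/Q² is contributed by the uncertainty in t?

(δQ/Q)² = (1·δV/V)² + (-1·δt/t)²
  V term: (1×0.0331)² = 0.00109
  t term: (-1×0.0544)² = 0.00295
Total = 0.00405. Share from t = 0.00295/0.00405 = 0.730.

73.0%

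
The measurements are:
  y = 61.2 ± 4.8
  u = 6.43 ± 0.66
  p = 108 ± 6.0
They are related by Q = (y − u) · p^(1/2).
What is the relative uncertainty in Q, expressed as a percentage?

9.27%

Let w = y − u = 54.8. δw = √(δy² + δu²) = √(23.0 + 0.436) = 4.85, so δw/w = 0.0885.
Q is then a monomial in w, p:
δQ/Q = √((δw/w)² + (½·δp/p)²) = √(0.00783 + 0.000772) = 0.0927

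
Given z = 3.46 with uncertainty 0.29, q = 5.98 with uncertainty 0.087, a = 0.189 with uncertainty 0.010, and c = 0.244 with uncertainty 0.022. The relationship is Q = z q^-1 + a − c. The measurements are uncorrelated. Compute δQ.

0.0548

Let p = z·q^-1 = 0.579. δp/p = √((1·δz/z)² + (-1·δq/q)²) = √(0.00702 + 0.000212) = 0.0851, so δp = 0.0492.
Q = p + a − c: δQ = √(δp² + δa² + δc²) = √(0.00242 + 0.000100 + 0.000484) = 0.0548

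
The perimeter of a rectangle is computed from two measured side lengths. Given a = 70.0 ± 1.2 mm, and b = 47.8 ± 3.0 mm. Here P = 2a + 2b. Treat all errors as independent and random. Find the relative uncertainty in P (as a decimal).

0.0274

For a sum/difference, combine absolute errors in quadrature:
  (2·δa)² = 5.76;  (2·δb)² = 36.0
δP = √(41.8) = 6.46 mm
P = 236 mm, so δP/P = 6.46/236 = 0.0274.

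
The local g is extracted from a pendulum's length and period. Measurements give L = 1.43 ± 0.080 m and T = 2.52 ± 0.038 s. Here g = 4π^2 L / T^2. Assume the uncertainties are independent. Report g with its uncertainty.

8.89 ± 0.565 m/s^2

Products/powers → add relative errors in quadrature, weighted by exponent:
  (1·δL/L)² = (1×0.0559)² = 0.00313;  (-2·δT/T)² = (-2×0.0151)² = 0.000910
δg/g = √(0.00404) = 0.0636
g = 8.89 m/s^2, so δg = 0.0636 × 8.89 = 0.565 m/s^2.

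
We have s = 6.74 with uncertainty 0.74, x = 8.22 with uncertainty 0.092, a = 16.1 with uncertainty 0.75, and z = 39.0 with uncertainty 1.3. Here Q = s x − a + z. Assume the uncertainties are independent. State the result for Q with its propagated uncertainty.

78.3 ± 6.30

Let p = s·x = 55.4. δp/p = √((1·δs/s)² + (1·δx/x)²) = √(0.0121 + 0.000125) = 0.110, so δp = 6.11.
Q = p − a + z: δQ = √(δp² + δa² + δz²) = √(37.4 + 0.562 + 1.69) = 6.30
Q = 78.3.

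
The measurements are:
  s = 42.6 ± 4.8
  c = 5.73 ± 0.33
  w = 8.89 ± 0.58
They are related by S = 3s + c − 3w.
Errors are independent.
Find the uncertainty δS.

Sums and differences: (δS)² = Σ (cᵢ δxᵢ)².
  (3·δs)² = 207;  (δc)² = 0.109;  (3·δw)² = 3.03
δS = √(210) = 14.5

14.5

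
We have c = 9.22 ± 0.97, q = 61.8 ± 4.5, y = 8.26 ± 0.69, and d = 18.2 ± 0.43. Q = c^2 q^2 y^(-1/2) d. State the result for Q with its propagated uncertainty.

Relative error in a monomial: (δQ/Q)² = Σ (nᵢ · δxᵢ/xᵢ)².
  (2·δc/c)² = (2×0.105)² = 0.0443;  (2·δq/q)² = (2×0.0728)² = 0.0212;  (−½·δy/y)² = (-0.5×0.0835)² = 0.00174;  (1·δd/d)² = (1×0.0236)² = 0.000558
δQ/Q = √(0.0678) = 0.260
Q = 2.06e+06, so δQ = 0.260 × 2.06e+06 = 5.35e+05.

(2.06 ± 0.535) × 10^6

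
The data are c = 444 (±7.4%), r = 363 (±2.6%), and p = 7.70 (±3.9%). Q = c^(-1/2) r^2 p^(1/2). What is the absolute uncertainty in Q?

Relative error in a monomial: (δQ/Q)² = Σ (nᵢ · δxᵢ/xᵢ)².
  (−½·δc/c)² = (-0.5×0.0740)² = 0.00137;  (2·δr/r)² = (2×0.0260)² = 0.00270;  (½·δp/p)² = (0.5×0.0390)² = 0.000380
δQ/Q = √(0.00445) = 0.0667
Q = 17400, so δQ = 0.0667 × 17400 = 1160.

1160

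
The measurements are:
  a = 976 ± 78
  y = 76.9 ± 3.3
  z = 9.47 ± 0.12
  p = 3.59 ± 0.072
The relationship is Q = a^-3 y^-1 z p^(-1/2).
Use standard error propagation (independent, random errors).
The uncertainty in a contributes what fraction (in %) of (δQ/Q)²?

96.5%

(δQ/Q)² = (-3·δa/a)² + (-1·δy/y)² + (1·δz/z)² + (−½·δp/p)²
  a term: (-3×0.0799)² = 0.0575
  y term: (-1×0.0429)² = 0.00184
  z term: (1×0.0127)² = 0.000161
  p term: (-0.5×0.0201)² = 0.000101
Total = 0.0596. Share from a = 0.0575/0.0596 = 0.965.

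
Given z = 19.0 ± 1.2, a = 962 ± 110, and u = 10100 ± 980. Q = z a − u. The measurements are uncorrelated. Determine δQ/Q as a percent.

Let p = z·a = 18300. δp/p = √((1·δz/z)² + (1·δa/a)²) = √(0.00399 + 0.0131) = 0.131, so δp = 2390.
Q = p − u: δQ = √(δp² + δu²) = √(5.7e+06 + 9.6e+05) = 2580
Q = 8180, so δQ/Q = 2580/8180 = 0.316.

31.6%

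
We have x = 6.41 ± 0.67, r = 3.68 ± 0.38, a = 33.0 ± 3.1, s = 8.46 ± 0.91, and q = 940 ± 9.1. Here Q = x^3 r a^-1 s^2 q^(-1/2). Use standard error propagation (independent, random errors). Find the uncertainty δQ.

27.8

Q is a product of powers, so relative uncertainties combine in quadrature:
  (3·δx/x)² = (3×0.105)² = 0.0983;  (1·δr/r)² = (1×0.103)² = 0.0107;  (-1·δa/a)² = (-1×0.0939)² = 0.00882;  (2·δs/s)² = (2×0.108)² = 0.0463;  (−½·δq/q)² = (-0.5×0.00968)² = 2.34e-05
δQ/Q = √(0.164) = 0.405
Q = 68.6, so δQ = 0.405 × 68.6 = 27.8.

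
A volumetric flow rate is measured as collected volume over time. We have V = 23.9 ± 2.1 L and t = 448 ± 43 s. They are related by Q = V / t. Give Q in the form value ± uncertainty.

Each factor contributes (exponent × relative error)² to (δQ/Q)²:
  (1·δV/V)² = (1×0.0879)² = 0.00772;  (-1·δt/t)² = (-1×0.0960)² = 0.00921
δQ/Q = √(0.0169) = 0.130
Q = 0.0533 L/s, so δQ = 0.130 × 0.0533 = 0.00694 L/s.

0.0533 ± 0.00694 L/s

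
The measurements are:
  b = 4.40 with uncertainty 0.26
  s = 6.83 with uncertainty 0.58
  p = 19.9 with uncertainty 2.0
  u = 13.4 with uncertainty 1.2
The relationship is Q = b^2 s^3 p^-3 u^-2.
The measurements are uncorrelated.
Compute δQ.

0.00196

Since Q is a product/quotient, work with relative uncertainties:
  (2·δb/b)² = (2×0.0591)² = 0.0140;  (3·δs/s)² = (3×0.0849)² = 0.0649;  (-3·δp/p)² = (-3×0.101)² = 0.0909;  (-2·δu/u)² = (-2×0.0896)² = 0.0321
δQ/Q = √(0.202) = 0.449
Q = 0.00436, so δQ = 0.449 × 0.00436 = 0.00196.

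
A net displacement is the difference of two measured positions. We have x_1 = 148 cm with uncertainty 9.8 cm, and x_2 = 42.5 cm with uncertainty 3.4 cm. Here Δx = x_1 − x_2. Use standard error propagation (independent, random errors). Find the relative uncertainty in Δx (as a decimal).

Each term contributes (cᵢ δxᵢ)² to (δΔx)²:
  (δx_1)² = 96.0;  (δx_2)² = 11.6
δΔx = √(108) = 10.4 cm
Δx = 106 cm, so δΔx/Δx = 10.4/106 = 0.0983.

0.0983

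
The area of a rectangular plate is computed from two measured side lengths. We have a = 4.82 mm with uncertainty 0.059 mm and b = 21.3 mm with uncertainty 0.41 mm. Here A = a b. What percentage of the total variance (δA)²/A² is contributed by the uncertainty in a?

(δA/A)² = (1·δa/a)² + (1·δb/b)²
  a term: (1×0.0122)² = 0.000150
  b term: (1×0.0192)² = 0.000371
Total = 0.000520. Share from a = 0.000150/0.000520 = 0.288.

28.8%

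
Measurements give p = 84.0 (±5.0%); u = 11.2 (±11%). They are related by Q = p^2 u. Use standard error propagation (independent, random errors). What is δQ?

Since Q is a product/quotient, work with relative uncertainties:
  (2·δp/p)² = (2×0.0500)² = 0.0100;  (1·δu/u)² = (1×0.110)² = 0.0121
δQ/Q = √(0.0221) = 0.149
Q = 79000, so δQ = 0.149 × 79000 = 11700.

11700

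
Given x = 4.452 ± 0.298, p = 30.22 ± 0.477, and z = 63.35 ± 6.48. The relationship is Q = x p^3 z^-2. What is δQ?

6.75

Relative error in a monomial: (δQ/Q)² = Σ (nᵢ · δxᵢ/xᵢ)².
  (1·δx/x)² = (1×0.0669)² = 0.00448;  (3·δp/p)² = (3×0.0158)² = 0.00224;  (-2·δz/z)² = (-2×0.102)² = 0.0419
δQ/Q = √(0.0486) = 0.220
Q = 30.62, so δQ = 0.220 × 30.62 = 6.75.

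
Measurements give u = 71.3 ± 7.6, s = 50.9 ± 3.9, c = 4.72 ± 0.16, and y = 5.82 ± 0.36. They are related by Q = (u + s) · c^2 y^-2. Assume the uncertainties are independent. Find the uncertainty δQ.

Let w = u + s = 122. δw = √(δu² + δs²) = √(57.8 + 15.2) = 8.54, so δw/w = 0.0699.
Q is then a monomial in w, c, y:
δQ/Q = √((δw/w)² + (2·δc/c)² + (-2·δy/y)²) = √(0.00489 + 0.00460 + 0.0153) = 0.157
Q = 80.4, so δQ = 0.157 × 80.4 = 12.7.

12.7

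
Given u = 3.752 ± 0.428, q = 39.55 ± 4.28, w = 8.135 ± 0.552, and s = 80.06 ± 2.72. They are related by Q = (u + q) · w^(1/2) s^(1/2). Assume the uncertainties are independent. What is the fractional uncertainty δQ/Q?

Let h = u + q = 43.30. δh = √(δu² + δq²) = √(0.183 + 18.3) = 4.30, so δh/h = 0.0993.
Q is then a monomial in h, w, s:
δQ/Q = √((δh/h)² + (½·δw/w)² + (½·δs/s)²) = √(0.00987 + 0.00115 + 0.000289) = 0.106

0.106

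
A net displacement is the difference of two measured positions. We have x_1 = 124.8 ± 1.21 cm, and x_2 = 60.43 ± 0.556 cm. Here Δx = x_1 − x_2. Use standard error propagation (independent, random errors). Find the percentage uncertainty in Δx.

2.07%

For a sum/difference, combine absolute errors in quadrature:
  (δx_1)² = 1.46;  (δx_2)² = 0.309
δΔx = √(1.77) = 1.33 cm
Δx = 64.37 cm, so δΔx/Δx = 1.33/64.37 = 0.0207.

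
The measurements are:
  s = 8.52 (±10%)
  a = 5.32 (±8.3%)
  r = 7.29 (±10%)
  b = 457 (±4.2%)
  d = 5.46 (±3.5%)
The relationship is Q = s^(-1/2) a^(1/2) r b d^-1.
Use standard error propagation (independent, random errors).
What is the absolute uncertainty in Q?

63.3

For a monomial Q ∝ s^(-1/2), a^(1/2), r, b, d^-1, fractional errors add in quadrature:
  (−½·δs/s)² = (-0.5×0.100)² = 0.00250;  (½·δa/a)² = (0.5×0.0830)² = 0.00172;  (1·δr/r)² = (1×0.100)² = 0.0100;  (1·δb/b)² = (1×0.0420)² = 0.00176;  (-1·δd/d)² = (-1×0.0350)² = 0.00123
δQ/Q = √(0.0172) = 0.131
Q = 482, so δQ = 0.131 × 482 = 63.3.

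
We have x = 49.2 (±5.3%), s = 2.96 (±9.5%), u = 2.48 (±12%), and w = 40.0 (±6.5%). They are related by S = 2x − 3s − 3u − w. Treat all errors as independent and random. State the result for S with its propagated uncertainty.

42.1 ± 5.96

S is a linear combination, so absolute uncertainties add in quadrature:
  (2·δx)² = 27.2;  (3·δs)² = 0.712;  (3·δu)² = 0.797;  (δw)² = 6.76
δS = √(35.5) = 5.96
S = 42.1.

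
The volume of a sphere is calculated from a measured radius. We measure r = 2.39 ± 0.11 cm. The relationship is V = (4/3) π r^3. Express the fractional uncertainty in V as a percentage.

V is a product of powers, so relative uncertainties combine in quadrature:
  (3·δr/r)² = (3×0.0460)² = 0.0191
δV/V = √(0.0191) = 0.138

13.8%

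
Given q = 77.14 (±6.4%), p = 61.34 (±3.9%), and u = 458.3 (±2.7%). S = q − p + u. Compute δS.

Each term contributes (cᵢ δxᵢ)² to (δS)²:
  (δq)² = 24.4;  (δp)² = 5.72;  (δu)² = 153
δS = √(183) = 13.5

13.5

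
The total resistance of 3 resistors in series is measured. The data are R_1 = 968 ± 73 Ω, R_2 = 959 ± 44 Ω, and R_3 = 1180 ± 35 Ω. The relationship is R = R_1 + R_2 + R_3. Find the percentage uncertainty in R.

Absolute uncertainties add in quadrature for a linear combination:
  (δR_1)² = 5330;  (δR_2)² = 1940;  (δR_3)² = 1220
δR = √(8490) = 92.1 Ω
R = 3110 Ω, so δR/R = 92.1/3110 = 0.0297.

2.97%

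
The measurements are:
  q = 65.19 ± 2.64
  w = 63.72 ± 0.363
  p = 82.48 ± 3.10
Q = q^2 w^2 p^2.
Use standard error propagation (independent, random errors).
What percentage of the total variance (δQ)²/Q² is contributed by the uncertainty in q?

(δQ/Q)² = (2·δq/q)² + (2·δw/w)² + (2·δp/p)²
  q term: (2×0.0405)² = 0.00656
  w term: (2×0.00570)² = 0.000130
  p term: (2×0.0376)² = 0.00565
Total = 0.0123. Share from q = 0.00656/0.0123 = 0.532.

53.2%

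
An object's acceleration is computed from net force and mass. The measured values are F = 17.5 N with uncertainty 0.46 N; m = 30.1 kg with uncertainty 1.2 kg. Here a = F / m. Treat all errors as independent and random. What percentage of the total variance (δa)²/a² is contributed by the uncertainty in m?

(δa/a)² = (1·δF/F)² + (-1·δm/m)²
  F term: (1×0.0263)² = 0.000691
  m term: (-1×0.0399)² = 0.00159
Total = 0.00228. Share from m = 0.00159/0.00228 = 0.697.

69.7%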